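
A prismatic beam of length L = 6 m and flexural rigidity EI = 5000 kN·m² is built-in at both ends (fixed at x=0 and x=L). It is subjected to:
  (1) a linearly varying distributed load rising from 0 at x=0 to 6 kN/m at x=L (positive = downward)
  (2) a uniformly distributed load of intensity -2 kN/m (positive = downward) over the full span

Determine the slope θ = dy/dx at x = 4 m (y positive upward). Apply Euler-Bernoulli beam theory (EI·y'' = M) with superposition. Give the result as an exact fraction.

Load 1 — triangular load w₀=6 kN/m (0→w₀ over full span):
  θ_1 = -w₀(2x(L-x)(L-2x)(x+2L)+x²(L-x)²)/(120LEI) = -6·(2·4·(6-4)·(6-2·4)·(4+2·6)+4²·(6-4)²)/(120·6·5000) = 7/9375 rad
Load 2 — uniform load w=-2 kN/m over full span:
  θ_2 = -wx(L-x)(L-2x)/(12EI) = -(-2)·4·(6-4)·(6-2·4)/(12·5000) = -1/1875 rad
Superposition: θ = Σ θ_i = 2/9375 rad ≈ 0.000213 rad

θ(4) = 2/9375 rad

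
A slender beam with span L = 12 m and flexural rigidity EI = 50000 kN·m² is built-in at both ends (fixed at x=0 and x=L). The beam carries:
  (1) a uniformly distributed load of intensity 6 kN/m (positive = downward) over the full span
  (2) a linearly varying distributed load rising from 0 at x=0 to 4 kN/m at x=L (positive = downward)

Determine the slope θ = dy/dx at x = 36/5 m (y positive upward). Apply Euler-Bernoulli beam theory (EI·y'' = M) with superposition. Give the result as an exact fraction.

θ(36/5) = 2052/1953125 rad

Load 1 — uniform load w=6 kN/m over full span:
  θ_1 = -wx(L-x)(L-2x)/(12EI) = -6·(36/5)·(12-(36/5))·(12-2·(36/5))/(12·50000) = 324/390625 rad
Load 2 — triangular load w₀=4 kN/m (0→w₀ over full span):
  θ_2 = -w₀(2x(L-x)(L-2x)(x+2L)+x²(L-x)²)/(120LEI) = -4·(2·(36/5)·(12-(36/5))·(12-2·(36/5))·((36/5)+2·12)+(36/5)²·(12-(36/5))²)/(120·12·50000) = 432/1953125 rad
Superposition: θ = Σ θ_i = 2052/1953125 rad ≈ 0.001051 rad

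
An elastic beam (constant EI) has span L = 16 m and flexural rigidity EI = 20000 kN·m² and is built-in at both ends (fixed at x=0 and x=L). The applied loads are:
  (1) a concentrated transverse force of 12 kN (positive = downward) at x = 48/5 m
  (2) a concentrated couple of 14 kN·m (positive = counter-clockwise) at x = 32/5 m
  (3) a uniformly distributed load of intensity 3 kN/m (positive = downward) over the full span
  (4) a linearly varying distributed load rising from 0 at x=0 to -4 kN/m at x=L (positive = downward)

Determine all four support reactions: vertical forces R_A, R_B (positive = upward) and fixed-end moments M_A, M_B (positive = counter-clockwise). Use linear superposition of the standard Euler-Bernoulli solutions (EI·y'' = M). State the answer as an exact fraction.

Load 1 — point force P=12 kN at a=48/5 m (b=L-a=32/5):
  R_A = Pb²(3a+b)/L³ = 12·(32/5)²·(3·(48/5)+(32/5))/16³ = 528/125 kN
  M_A = Pab²/L² = 12·(48/5)·(32/5)²/16² = 2304/125 kN·m
  R_B = Pa²(a+3b)/L³ = 12·(48/5)²·((48/5)+3·(32/5))/16³ = 972/125 kN
  M_B = -Pa²b/L² = -12·(48/5)²·(32/5)/16² = -3456/125 kN·m
Load 2 — applied couple M₀=14 kN·m at a=32/5 m (b=L-a=48/5):
  R_A = 6M₀ab/L³ = 6·14·(32/5)·(48/5)/16³ = 63/50 kN
  M_A = M₀b(2a-b)/L² = 14·(48/5)·(2·(32/5)-(48/5))/16² = 42/25 kN·m
  R_B = -6M₀ab/L³ = -6·14·(32/5)·(48/5)/16³ = -63/50 kN
  M_B = M₀a(2b-a)/L² = 14·(32/5)·(2·(48/5)-(32/5))/16² = 112/25 kN·m
Load 3 — uniform load w=3 kN/m over full span:
  R_A = wL/2 = 3·16/2 = 24 kN
  M_A = wL²/12 = 3·16²/12 = 64 kN·m
  R_B = wL/2 = 3·16/2 = 24 kN
  M_B = -wL²/12 = -3·16²/12 = -64 kN·m
Load 4 — triangular load w₀=-4 kN/m (0→w₀ over full span):
  R_A = 3w₀L/20 = 3·(-4)·16/20 = -48/5 kN
  M_A = w₀L²/30 = (-4)·16²/30 = -512/15 kN·m
  R_B = 7w₀L/20 = 7·(-4)·16/20 = -112/5 kN
  M_B = -w₀L²/20 = -(-4)·16²/20 = 256/5 kN·m
Superposition: R_A = 4971/250 kN, M_A = 18742/375 kN·m, R_B = 2029/250 kN, M_B = -4496/125 kN·m

R_A = 4971/250 kN, M_A = 18742/375 kN·m, R_B = 2029/250 kN, M_B = -4496/125 kN·m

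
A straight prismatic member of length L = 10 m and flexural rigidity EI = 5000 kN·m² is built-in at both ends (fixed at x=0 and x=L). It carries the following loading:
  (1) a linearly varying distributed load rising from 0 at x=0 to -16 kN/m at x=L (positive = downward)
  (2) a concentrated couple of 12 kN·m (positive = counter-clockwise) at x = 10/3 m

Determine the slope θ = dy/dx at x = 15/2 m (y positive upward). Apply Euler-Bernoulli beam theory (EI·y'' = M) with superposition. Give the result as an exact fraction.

Load 1 — triangular load w₀=-16 kN/m (0→w₀ over full span):
  θ_1 = -w₀(2x(L-x)(L-2x)(x+2L)+x²(L-x)²)/(120LEI) = -(-16)·(2·(15/2)·(10-(15/2))·(10-2·(15/2))·((15/2)+2·10)+(15/2)²·(10-(15/2))²)/(120·10·5000) = -41/3200 rad
Load 2 — applied couple M₀=12 kN·m at a=10/3 m (b=L-a=20/3):
  θ_2 = (R_Ax²/2 - M_Ax - M₀(x-a))/EI  [x>a] with R_A=8/5, M_A=0 = ((8/5)·(15/2)²/2 - 0·(15/2) - 12·((15/2)-(10/3)))/5000 = -1/1000 rad
Superposition: θ = Σ θ_i = -221/16000 rad ≈ -0.013813 rad

θ(15/2) = -221/16000 rad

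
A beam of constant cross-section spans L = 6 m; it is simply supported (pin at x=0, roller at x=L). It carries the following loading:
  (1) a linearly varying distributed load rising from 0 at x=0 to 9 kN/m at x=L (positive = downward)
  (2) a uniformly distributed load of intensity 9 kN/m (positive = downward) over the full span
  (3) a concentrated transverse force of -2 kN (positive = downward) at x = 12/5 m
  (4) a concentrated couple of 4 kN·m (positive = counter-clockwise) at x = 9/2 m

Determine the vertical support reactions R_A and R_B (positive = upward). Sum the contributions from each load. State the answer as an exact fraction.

R_A = 532/15 kN, R_B = 653/15 kN

Load 1 — triangular load w₀=9 kN/m (0→w₀ over full span):
  R_A = w₀L/6 = 9·6/6 = 9 kN
  R_B = w₀L/3 = 9·6/3 = 18 kN
Load 2 — uniform load w=9 kN/m over full span:
  R_A = wL/2 = 9·6/2 = 27 kN
  R_B = wL/2 = 9·6/2 = 27 kN
Load 3 — point force P=-2 kN at a=12/5 m (b=L-a=18/5):
  R_A = Pb/L = (-2)·(18/5)/6 = -6/5 kN
  R_B = Pa/L = (-2)·(12/5)/6 = -4/5 kN
Load 4 — applied couple M₀=4 kN·m at a=9/2 m (b=L-a=3/2):
  R_A = M₀/L = 4/6 = 2/3 kN
  R_B = -M₀/L = -4/6 = -2/3 kN
Superposition: R_A = 532/15 kN, R_B = 653/15 kN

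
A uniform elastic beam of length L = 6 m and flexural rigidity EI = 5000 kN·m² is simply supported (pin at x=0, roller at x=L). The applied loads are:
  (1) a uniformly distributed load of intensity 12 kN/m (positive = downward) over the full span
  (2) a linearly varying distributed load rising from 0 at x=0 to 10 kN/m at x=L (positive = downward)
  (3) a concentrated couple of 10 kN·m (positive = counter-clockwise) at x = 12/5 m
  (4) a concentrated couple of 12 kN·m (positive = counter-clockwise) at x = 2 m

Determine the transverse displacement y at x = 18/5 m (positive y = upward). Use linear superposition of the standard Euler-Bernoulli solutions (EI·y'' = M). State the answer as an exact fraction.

y(18/5) = -98223/1953125 m

Load 1 — uniform load w=12 kN/m over full span:
  y_1 = -wx(L³-2Lx²+x³)/(24EI) = -12·(18/5)·(6³-2·6·(18/5)²+(18/5)³)/(24·5000) = -15066/390625 m
Load 2 — triangular load w₀=10 kN/m (0→w₀ over full span):
  y_2 = -w₀x(7L⁴-10L²x²+3x⁴)/(360LEI) = -10·(18/5)·(7·6⁴-10·6²·(18/5)²+3·(18/5)⁴)/(360·6·5000) = -31968/1953125 m
Load 3 — applied couple M₀=10 kN·m at a=12/5 m (b=L-a=18/5):
  y_3 = (M₀x³/(6L)-M₀(x-a)²/2+C₁x)/EI  [x>a] with C₁=M₀(3b²-L²)/(6L)=4/5 = (10·(18/5)³/(6·6)-10·((18/5)-(12/5))²/2+(4/5)·(18/5))/5000 = 27/15625 m
Load 4 — applied couple M₀=12 kN·m at a=2 m (b=L-a=4):
  y_4 = (M₀x³/(6L)-M₀(x-a)²/2+C₁x)/EI  [x>a] with C₁=M₀(3b²-L²)/(6L)=4 = (12·(18/5)³/(6·6)-12·((18/5)-2)²/2+4·(18/5))/5000 = 228/78125 m
Superposition: y = Σ y_i = -98223/1953125 m ≈ -0.050290 m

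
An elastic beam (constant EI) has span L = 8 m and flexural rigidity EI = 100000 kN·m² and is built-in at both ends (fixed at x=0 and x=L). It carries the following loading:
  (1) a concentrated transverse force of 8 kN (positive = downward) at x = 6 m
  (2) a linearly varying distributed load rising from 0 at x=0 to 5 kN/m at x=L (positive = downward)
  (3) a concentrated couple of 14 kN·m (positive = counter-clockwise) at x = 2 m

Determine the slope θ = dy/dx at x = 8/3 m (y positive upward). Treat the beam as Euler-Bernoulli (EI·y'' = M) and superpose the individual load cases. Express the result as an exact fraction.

θ(8/3) = -889/12150000 rad

Load 1 — point force P=8 kN at a=6 m (b=L-a=2):
  θ_1 = -Pb²x(2aL-(3a+b)x)/(2L³EI)  [x≤a] = -8·2²·(8/3)·(2·6·8-(3·6+2)·(8/3))/(2·8³·100000) = -1/28125 rad
Load 2 — triangular load w₀=5 kN/m (0→w₀ over full span):
  θ_2 = -w₀(2x(L-x)(L-2x)(x+2L)+x²(L-x)²)/(120LEI) = -5·(2·(8/3)·(8-(8/3))·(8-2·(8/3))·((8/3)+2·8)+(8/3)²·(8-(8/3))²)/(120·8·100000) = -64/759375 rad
Load 3 — applied couple M₀=14 kN·m at a=2 m (b=L-a=6):
  θ_3 = (R_Ax²/2 - M_Ax - M₀(x-a))/EI  [x>a] with R_A=63/32, M_A=-21/8 = ((63/32)·(8/3)²/2 - (-21/8)·(8/3) - 14·((8/3)-2))/100000 = 7/150000 rad
Superposition: θ = Σ θ_i = -889/12150000 rad ≈ -0.000073 rad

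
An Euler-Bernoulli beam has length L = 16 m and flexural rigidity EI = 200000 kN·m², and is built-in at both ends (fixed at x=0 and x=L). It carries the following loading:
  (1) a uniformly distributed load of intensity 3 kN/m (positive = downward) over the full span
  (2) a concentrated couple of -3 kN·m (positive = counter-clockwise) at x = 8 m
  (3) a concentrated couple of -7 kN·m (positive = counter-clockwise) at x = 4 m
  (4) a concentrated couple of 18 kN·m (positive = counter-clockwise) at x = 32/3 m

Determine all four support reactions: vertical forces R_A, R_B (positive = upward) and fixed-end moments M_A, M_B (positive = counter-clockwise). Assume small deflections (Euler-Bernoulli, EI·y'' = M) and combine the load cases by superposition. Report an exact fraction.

R_A = 3165/128 kN, M_A = 1129/16 kN·m, R_B = 2979/128 kN, M_B = -1071/16 kN·m

Load 1 — uniform load w=3 kN/m over full span:
  R_A = wL/2 = 3·16/2 = 24 kN
  M_A = wL²/12 = 3·16²/12 = 64 kN·m
  R_B = wL/2 = 3·16/2 = 24 kN
  M_B = -wL²/12 = -3·16²/12 = -64 kN·m
Load 2 — applied couple M₀=-3 kN·m at a=8 m (b=L-a=8):
  R_A = 6M₀ab/L³ = 6·(-3)·8·8/16³ = -9/32 kN
  M_A = M₀b(2a-b)/L² = (-3)·8·(2·8-8)/16² = -3/4 kN·m
  R_B = -6M₀ab/L³ = -6·(-3)·8·8/16³ = 9/32 kN
  M_B = M₀a(2b-a)/L² = (-3)·8·(2·8-8)/16² = -3/4 kN·m
Load 3 — applied couple M₀=-7 kN·m at a=4 m (b=L-a=12):
  R_A = 6M₀ab/L³ = 6·(-7)·4·12/16³ = -63/128 kN
  M_A = M₀b(2a-b)/L² = (-7)·12·(2·4-12)/16² = 21/16 kN·m
  R_B = -6M₀ab/L³ = -6·(-7)·4·12/16³ = 63/128 kN
  M_B = M₀a(2b-a)/L² = (-7)·4·(2·12-4)/16² = -35/16 kN·m
Load 4 — applied couple M₀=18 kN·m at a=32/3 m (b=L-a=16/3):
  R_A = 6M₀ab/L³ = 6·18·(32/3)·(16/3)/16³ = 3/2 kN
  M_A = M₀b(2a-b)/L² = 18·(16/3)·(2·(32/3)-(16/3))/16² = 6 kN·m
  R_B = -6M₀ab/L³ = -6·18·(32/3)·(16/3)/16³ = -3/2 kN
  M_B = M₀a(2b-a)/L² = 18·(32/3)·(2·(16/3)-(32/3))/16² = 0 kN·m
Superposition: R_A = 3165/128 kN, M_A = 1129/16 kN·m, R_B = 2979/128 kN, M_B = -1071/16 kN·m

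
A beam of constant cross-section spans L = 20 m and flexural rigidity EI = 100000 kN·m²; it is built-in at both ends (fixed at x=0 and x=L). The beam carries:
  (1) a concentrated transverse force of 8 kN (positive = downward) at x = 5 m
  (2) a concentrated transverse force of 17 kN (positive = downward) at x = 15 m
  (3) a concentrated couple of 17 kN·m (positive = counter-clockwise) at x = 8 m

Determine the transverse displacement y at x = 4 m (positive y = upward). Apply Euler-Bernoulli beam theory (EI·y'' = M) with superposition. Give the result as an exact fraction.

y(4) = -157823/75000000 m

Load 1 — point force P=8 kN at a=5 m (b=L-a=15):
  y_1 = -Pb²x²(3aL-(3a+b)x)/(6L³EI)  [x≤a] = -8·15²·4²·(3·5·20-(3·5+15)·4)/(6·20³·100000) = -27/25000 m
Load 2 — point force P=17 kN at a=15 m (b=L-a=5):
  y_2 = -Pb²x²(3aL-(3a+b)x)/(6L³EI)  [x≤a] = -17·5²·4²·(3·15·20-(3·15+5)·4)/(6·20³·100000) = -119/120000 m
Load 3 — applied couple M₀=17 kN·m at a=8 m (b=L-a=12):
  y_3 = (R_Ax³/6 - M_Ax²/2)/EI  [x≤a] with R_A=153/125, M_A=51/25 = ((153/125)·4³/6 - (51/25)·4²/2)/100000 = -51/1562500 m
Superposition: y = Σ y_i = -157823/75000000 m ≈ -0.002104 m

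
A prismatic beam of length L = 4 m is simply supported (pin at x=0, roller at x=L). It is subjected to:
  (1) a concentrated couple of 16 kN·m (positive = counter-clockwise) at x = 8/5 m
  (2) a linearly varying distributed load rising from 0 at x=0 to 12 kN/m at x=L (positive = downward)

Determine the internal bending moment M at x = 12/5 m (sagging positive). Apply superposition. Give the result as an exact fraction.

Load 1 — applied couple M₀=16 kN·m at a=8/5 m (b=L-a=12/5):
  M_1 = M₀x/L - M₀  [x>a] = 16·(12/5)/4 - 16 = -32/5 kN·m
Load 2 — triangular load w₀=12 kN/m (0→w₀ over full span):
  M_2 = w₀Lx/6 - w₀x³/(6L) = 12·4·(12/5)/6 - 12·(12/5)³/(6·4) = 1536/125 kN·m
Superposition: M = Σ M_i = 736/125 kN·m ≈ 5.888000 kN·m

M(12/5) = 736/125 kN·m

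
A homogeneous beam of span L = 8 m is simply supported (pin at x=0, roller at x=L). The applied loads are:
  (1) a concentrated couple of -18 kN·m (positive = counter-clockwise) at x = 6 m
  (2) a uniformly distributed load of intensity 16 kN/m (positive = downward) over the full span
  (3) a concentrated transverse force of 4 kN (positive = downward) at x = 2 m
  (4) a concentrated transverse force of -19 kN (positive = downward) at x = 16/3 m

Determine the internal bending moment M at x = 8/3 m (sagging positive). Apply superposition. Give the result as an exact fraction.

M(8/3) = 866/9 kN·m

Load 1 — applied couple M₀=-18 kN·m at a=6 m (b=L-a=2):
  M_1 = M₀x/L  [x≤a] = (-18)·(8/3)/8 = -6 kN·m
Load 2 — uniform load w=16 kN/m over full span:
  M_2 = wx(L-x)/2 = 16·(8/3)·(8-(8/3))/2 = 1024/9 kN·m
Load 3 — point force P=4 kN at a=2 m (b=L-a=6):
  M_3 = Pa(L-x)/L  [x>a] = 4·2·(8-(8/3))/8 = 16/3 kN·m
Load 4 — point force P=-19 kN at a=16/3 m (b=L-a=8/3):
  M_4 = Pbx/L  [x≤a] = (-19)·(8/3)·(8/3)/8 = -152/9 kN·m
Superposition: M = Σ M_i = 866/9 kN·m ≈ 96.222222 kN·m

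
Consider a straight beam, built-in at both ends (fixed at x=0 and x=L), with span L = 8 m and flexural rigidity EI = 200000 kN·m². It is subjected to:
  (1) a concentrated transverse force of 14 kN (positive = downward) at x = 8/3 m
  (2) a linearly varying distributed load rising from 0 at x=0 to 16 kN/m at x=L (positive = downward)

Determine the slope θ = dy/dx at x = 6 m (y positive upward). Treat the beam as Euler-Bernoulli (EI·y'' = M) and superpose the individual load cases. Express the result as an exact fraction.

Load 1 — point force P=14 kN at a=8/3 m (b=L-a=16/3):
  θ_1 = Pa²(L-x)(2bL-(3b+a)(L-x))/(2L³EI)  [x>a] = 14·(8/3)²·(8-6)·(2·(16/3)·8-(3·(16/3)+(8/3))·(8-6))/(2·8³·200000) = 7/150000 rad
Load 2 — triangular load w₀=16 kN/m (0→w₀ over full span):
  θ_2 = -w₀(2x(L-x)(L-2x)(x+2L)+x²(L-x)²)/(120LEI) = -16·(2·6·(8-6)·(8-2·6)·(6+2·8)+6²·(8-6)²)/(120·8·200000) = 41/250000 rad
Superposition: θ = Σ θ_i = 79/375000 rad ≈ 0.000211 rad

θ(6) = 79/375000 rad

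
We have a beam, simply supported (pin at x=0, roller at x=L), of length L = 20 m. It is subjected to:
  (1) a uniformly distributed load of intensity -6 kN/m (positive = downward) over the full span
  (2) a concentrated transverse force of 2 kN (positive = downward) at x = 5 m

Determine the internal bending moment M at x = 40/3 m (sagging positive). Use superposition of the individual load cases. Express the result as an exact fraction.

M(40/3) = -790/3 kN·m

Load 1 — uniform load w=-6 kN/m over full span:
  M_1 = wx(L-x)/2 = (-6)·(40/3)·(20-(40/3))/2 = -800/3 kN·m
Load 2 — point force P=2 kN at a=5 m (b=L-a=15):
  M_2 = Pa(L-x)/L  [x>a] = 2·5·(20-(40/3))/20 = 10/3 kN·m
Superposition: M = Σ M_i = -790/3 kN·m ≈ -263.333333 kN·m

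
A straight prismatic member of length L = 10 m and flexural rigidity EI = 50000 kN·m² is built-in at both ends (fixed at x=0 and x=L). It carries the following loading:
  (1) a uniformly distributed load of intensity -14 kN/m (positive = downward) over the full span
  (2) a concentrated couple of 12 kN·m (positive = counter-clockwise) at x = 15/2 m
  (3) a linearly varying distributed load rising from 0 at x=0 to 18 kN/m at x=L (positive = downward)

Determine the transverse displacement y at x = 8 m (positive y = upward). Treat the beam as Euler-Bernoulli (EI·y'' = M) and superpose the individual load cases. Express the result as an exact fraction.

y(8) = 5327/7500000 m

Load 1 — uniform load w=-14 kN/m over full span:
  y_1 = -wx²(L-x)²/(24EI) = -(-14)·8²·(10-8)²/(24·50000) = 28/9375 m
Load 2 — applied couple M₀=12 kN·m at a=15/2 m (b=L-a=5/2):
  y_2 = (R_Ax³/6 - M_Ax²/2 - M₀(x-a)²/2)/EI  [x>a] with R_A=27/20, M_A=15/4 = ((27/20)·8³/6 - (15/4)·8²/2 - 12·(8-(15/2))²/2)/50000 = -63/500000 m
Load 3 — triangular load w₀=18 kN/m (0→w₀ over full span):
  y_3 = -w₀x²(L-x)²(x+2L)/(120LEI) = -18·8²·(10-8)²·(8+2·10)/(120·10·50000) = -168/78125 m
Superposition: y = Σ y_i = 5327/7500000 m ≈ 0.000710 m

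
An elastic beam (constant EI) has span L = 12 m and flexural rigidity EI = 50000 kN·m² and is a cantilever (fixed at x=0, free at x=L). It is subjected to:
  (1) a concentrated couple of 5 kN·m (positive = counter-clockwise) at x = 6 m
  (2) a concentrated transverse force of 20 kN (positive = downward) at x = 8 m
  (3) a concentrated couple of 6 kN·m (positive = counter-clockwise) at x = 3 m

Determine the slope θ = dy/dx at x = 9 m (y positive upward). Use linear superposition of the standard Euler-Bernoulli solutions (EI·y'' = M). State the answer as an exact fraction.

θ(9) = -37/3125 rad

Load 1 — applied couple M₀=5 kN·m at a=6 m (b=L-a=6):
  θ_1 = M₀a/EI  [x>a] = 5·6/50000 = 3/5000 rad
Load 2 — point force P=20 kN at a=8 m (b=L-a=4):
  θ_2 = -Pa²/(2EI)  [x>a] = -20·8²/(2·50000) = -8/625 rad
Load 3 — applied couple M₀=6 kN·m at a=3 m (b=L-a=9):
  θ_3 = M₀a/EI  [x>a] = 6·3/50000 = 9/25000 rad
Superposition: θ = Σ θ_i = -37/3125 rad ≈ -0.011840 rad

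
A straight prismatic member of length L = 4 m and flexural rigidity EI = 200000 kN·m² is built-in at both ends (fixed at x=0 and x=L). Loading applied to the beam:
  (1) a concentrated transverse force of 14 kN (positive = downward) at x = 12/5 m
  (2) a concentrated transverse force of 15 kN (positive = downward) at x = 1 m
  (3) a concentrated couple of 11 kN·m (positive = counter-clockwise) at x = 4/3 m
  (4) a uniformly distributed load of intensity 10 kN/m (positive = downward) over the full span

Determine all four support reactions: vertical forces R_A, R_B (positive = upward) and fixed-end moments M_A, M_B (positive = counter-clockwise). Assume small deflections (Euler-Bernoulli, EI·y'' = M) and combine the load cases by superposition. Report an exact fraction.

R_A = 495011/12000 kN, M_A = 162881/6000 kN·m, R_B = 332989/12000 kN, M_B = -123259/6000 kN·m

Load 1 — point force P=14 kN at a=12/5 m (b=L-a=8/5):
  R_A = Pb²(3a+b)/L³ = 14·(8/5)²·(3·(12/5)+(8/5))/4³ = 616/125 kN
  M_A = Pab²/L² = 14·(12/5)·(8/5)²/4² = 672/125 kN·m
  R_B = Pa²(a+3b)/L³ = 14·(12/5)²·((12/5)+3·(8/5))/4³ = 1134/125 kN
  M_B = -Pa²b/L² = -14·(12/5)²·(8/5)/4² = -1008/125 kN·m
Load 2 — point force P=15 kN at a=1 m (b=L-a=3):
  R_A = Pb²(3a+b)/L³ = 15·3²·(3·1+3)/4³ = 405/32 kN
  M_A = Pab²/L² = 15·1·3²/4² = 135/16 kN·m
  R_B = Pa²(a+3b)/L³ = 15·1²·(1+3·3)/4³ = 75/32 kN
  M_B = -Pa²b/L² = -15·1²·3/4² = -45/16 kN·m
Load 3 — applied couple M₀=11 kN·m at a=4/3 m (b=L-a=8/3):
  R_A = 6M₀ab/L³ = 6·11·(4/3)·(8/3)/4³ = 11/3 kN
  M_A = M₀b(2a-b)/L² = 11·(8/3)·(2·(4/3)-(8/3))/4² = 0 kN·m
  R_B = -6M₀ab/L³ = -6·11·(4/3)·(8/3)/4³ = -11/3 kN
  M_B = M₀a(2b-a)/L² = 11·(4/3)·(2·(8/3)-(4/3))/4² = 11/3 kN·m
Load 4 — uniform load w=10 kN/m over full span:
  R_A = wL/2 = 10·4/2 = 20 kN
  M_A = wL²/12 = 10·4²/12 = 40/3 kN·m
  R_B = wL/2 = 10·4/2 = 20 kN
  M_B = -wL²/12 = -10·4²/12 = -40/3 kN·m
Superposition: R_A = 495011/12000 kN, M_A = 162881/6000 kN·m, R_B = 332989/12000 kN, M_B = -123259/6000 kN·m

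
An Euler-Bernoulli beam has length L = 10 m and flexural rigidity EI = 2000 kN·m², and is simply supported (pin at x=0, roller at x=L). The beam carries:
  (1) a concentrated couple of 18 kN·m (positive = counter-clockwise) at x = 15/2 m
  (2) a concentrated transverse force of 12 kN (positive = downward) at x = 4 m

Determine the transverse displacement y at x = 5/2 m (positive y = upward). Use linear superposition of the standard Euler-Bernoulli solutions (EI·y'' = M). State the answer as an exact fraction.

Load 1 — applied couple M₀=18 kN·m at a=15/2 m (b=L-a=5/2):
  y_1 = (M₀x³/(6L)+C₁x)/EI  [x≤a] with C₁=M₀(3b²-L²)/(6L)=-195/8 = (18·(5/2)³/(6·10)+(-195/8)·(5/2))/2000 = -9/320 m
Load 2 — point force P=12 kN at a=4 m (b=L-a=6):
  y_2 = -Pbx(L²-b²-x²)/(6LEI)  [x≤a] = -12·6·(5/2)·(10²-6²-(5/2)²)/(6·10·2000) = -693/8000 m
Superposition: y = Σ y_i = -459/4000 m ≈ -0.114750 m

y(5/2) = -459/4000 m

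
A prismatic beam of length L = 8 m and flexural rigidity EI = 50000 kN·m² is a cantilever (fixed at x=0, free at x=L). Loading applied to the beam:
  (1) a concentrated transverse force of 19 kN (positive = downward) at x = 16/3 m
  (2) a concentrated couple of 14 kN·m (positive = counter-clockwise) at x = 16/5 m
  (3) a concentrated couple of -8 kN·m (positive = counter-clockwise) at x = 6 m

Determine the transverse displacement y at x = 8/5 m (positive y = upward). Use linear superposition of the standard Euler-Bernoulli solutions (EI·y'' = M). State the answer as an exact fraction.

y(8/5) = -852/390625 m

Load 1 — point force P=19 kN at a=16/3 m (b=L-a=8/3):
  y_1 = -Px²(3a-x)/(6EI)  [x≤a] = -19·(8/5)²·(3·(16/3)-(8/5))/(6·50000) = -912/390625 m
Load 2 — applied couple M₀=14 kN·m at a=16/5 m (b=L-a=24/5):
  y_2 = M₀x²/(2EI)  [x≤a] = 14·(8/5)²/(2·50000) = 28/78125 m
Load 3 — applied couple M₀=-8 kN·m at a=6 m (b=L-a=2):
  y_3 = M₀x²/(2EI)  [x≤a] = (-8)·(8/5)²/(2·50000) = -16/78125 m
Superposition: y = Σ y_i = -852/390625 m ≈ -0.002181 m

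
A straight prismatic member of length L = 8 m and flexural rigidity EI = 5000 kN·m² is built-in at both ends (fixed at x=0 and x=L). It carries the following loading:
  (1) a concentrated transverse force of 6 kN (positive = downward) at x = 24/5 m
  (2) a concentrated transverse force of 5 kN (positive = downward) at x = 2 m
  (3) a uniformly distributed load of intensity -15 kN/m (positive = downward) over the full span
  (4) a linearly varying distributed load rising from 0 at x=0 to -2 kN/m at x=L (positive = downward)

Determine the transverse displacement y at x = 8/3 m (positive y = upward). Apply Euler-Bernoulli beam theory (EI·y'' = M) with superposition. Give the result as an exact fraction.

Load 1 — point force P=6 kN at a=24/5 m (b=L-a=16/5):
  y_1 = -Pb²x²(3aL-(3a+b)x)/(6L³EI)  [x≤a] = -6·(16/5)²·(8/3)²·(3·(24/5)·8-(3·(24/5)+(16/5))·(8/3))/(6·8³·5000) = -4096/2109375 m
Load 2 — point force P=5 kN at a=2 m (b=L-a=6):
  y_2 = -Pa²(L-x)²(3bL-(3b+a)(L-x))/(6L³EI)  [x>a] = -5·2²·(8-(8/3))²·(3·6·8-(3·6+2)·(8-(8/3)))/(6·8³·5000) = -14/10125 m
Load 3 — uniform load w=-15 kN/m over full span:
  y_3 = -wx²(L-x)²/(24EI) = -(-15)·(8/3)²·(8-(8/3))²/(24·5000) = 256/10125 m
Load 4 — triangular load w₀=-2 kN/m (0→w₀ over full span):
  y_4 = -w₀x²(L-x)²(x+2L)/(120LEI) = -(-2)·(8/3)²·(8-(8/3))²·((8/3)+2·8)/(120·8·5000) = 3584/2278125 m
Superposition: y = Σ y_i = 1340258/56953125 m ≈ 0.023533 m

y(8/3) = 1340258/56953125 m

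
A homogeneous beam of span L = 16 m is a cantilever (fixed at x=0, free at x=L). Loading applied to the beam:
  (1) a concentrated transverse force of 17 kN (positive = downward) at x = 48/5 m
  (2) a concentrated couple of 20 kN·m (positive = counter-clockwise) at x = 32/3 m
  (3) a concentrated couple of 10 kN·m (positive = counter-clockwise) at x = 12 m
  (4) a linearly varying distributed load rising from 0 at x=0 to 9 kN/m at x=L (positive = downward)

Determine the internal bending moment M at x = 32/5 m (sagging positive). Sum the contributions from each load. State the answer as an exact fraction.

Load 1 — point force P=17 kN at a=48/5 m (b=L-a=32/5):
  M_1 = -P(a-x)  [x≤a] = -17·((48/5)-(32/5)) = -272/5 kN·m
Load 2 — applied couple M₀=20 kN·m at a=32/3 m (b=L-a=16/3):
  M_2 = M₀  [x≤a] = 20 = 20 kN·m
Load 3 — applied couple M₀=10 kN·m at a=12 m (b=L-a=4):
  M_3 = M₀  [x≤a] = 10 = 10 kN·m
Load 4 — triangular load w₀=9 kN/m (0→w₀ over full span):
  M_4 = w₀Lx/2 - w₀L²/3 - w₀x³/(6L) = 9·16·(32/5)/2 - 9·16²/3 - 9·(32/5)³/(6·16) = -41472/125 kN·m
Superposition: M = Σ M_i = -44522/125 kN·m ≈ -356.176000 kN·m

M(32/5) = -44522/125 kN·m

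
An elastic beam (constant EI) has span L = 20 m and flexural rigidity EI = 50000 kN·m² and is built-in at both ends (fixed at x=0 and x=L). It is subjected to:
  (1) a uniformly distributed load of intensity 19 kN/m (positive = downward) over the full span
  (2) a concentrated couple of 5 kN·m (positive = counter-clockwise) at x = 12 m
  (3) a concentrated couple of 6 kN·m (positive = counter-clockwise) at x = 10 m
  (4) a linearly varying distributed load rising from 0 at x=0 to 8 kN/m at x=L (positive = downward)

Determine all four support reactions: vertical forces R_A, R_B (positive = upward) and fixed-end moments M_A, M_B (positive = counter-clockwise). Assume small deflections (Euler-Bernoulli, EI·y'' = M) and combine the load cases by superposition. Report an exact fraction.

Load 1 — uniform load w=19 kN/m over full span:
  R_A = wL/2 = 19·20/2 = 190 kN
  M_A = wL²/12 = 19·20²/12 = 1900/3 kN·m
  R_B = wL/2 = 19·20/2 = 190 kN
  M_B = -wL²/12 = -19·20²/12 = -1900/3 kN·m
Load 2 — applied couple M₀=5 kN·m at a=12 m (b=L-a=8):
  R_A = 6M₀ab/L³ = 6·5·12·8/20³ = 9/25 kN
  M_A = M₀b(2a-b)/L² = 5·8·(2·12-8)/20² = 8/5 kN·m
  R_B = -6M₀ab/L³ = -6·5·12·8/20³ = -9/25 kN
  M_B = M₀a(2b-a)/L² = 5·12·(2·8-12)/20² = 3/5 kN·m
Load 3 — applied couple M₀=6 kN·m at a=10 m (b=L-a=10):
  R_A = 6M₀ab/L³ = 6·6·10·10/20³ = 9/20 kN
  M_A = M₀b(2a-b)/L² = 6·10·(2·10-10)/20² = 3/2 kN·m
  R_B = -6M₀ab/L³ = -6·6·10·10/20³ = -9/20 kN
  M_B = M₀a(2b-a)/L² = 6·10·(2·10-10)/20² = 3/2 kN·m
Load 4 — triangular load w₀=8 kN/m (0→w₀ over full span):
  R_A = 3w₀L/20 = 3·8·20/20 = 24 kN
  M_A = w₀L²/30 = 8·20²/30 = 320/3 kN·m
  R_B = 7w₀L/20 = 7·8·20/20 = 56 kN
  M_B = -w₀L²/20 = -8·20²/20 = -160 kN·m
Superposition: R_A = 21481/100 kN, M_A = 7431/10 kN·m, R_B = 24519/100 kN, M_B = -23737/30 kN·m

R_A = 21481/100 kN, M_A = 7431/10 kN·m, R_B = 24519/100 kN, M_B = -23737/30 kN·m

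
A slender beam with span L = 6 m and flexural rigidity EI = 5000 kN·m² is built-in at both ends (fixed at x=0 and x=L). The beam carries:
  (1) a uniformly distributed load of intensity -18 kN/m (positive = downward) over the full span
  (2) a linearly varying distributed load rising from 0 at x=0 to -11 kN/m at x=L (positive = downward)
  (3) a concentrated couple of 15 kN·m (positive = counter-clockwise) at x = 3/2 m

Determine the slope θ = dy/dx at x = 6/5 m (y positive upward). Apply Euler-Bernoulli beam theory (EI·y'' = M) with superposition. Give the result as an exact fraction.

Load 1 — uniform load w=-18 kN/m over full span:
  θ_1 = -wx(L-x)(L-2x)/(12EI) = -(-18)·(6/5)·(6-(6/5))·(6-2·(6/5))/(12·5000) = 486/78125 rad
Load 2 — triangular load w₀=-11 kN/m (0→w₀ over full span):
  θ_2 = -w₀(2x(L-x)(L-2x)(x+2L)+x²(L-x)²)/(120LEI) = -(-11)·(2·(6/5)·(6-(6/5))·(6-2·(6/5))·((6/5)+2·6)+(6/5)²·(6-(6/5))²)/(120·6·5000) = 693/390625 rad
Load 3 — applied couple M₀=15 kN·m at a=3/2 m (b=L-a=9/2):
  θ_3 = (R_Ax²/2 - M_Ax)/EI  [x≤a] with R_A=45/16, M_A=-45/16 = ((45/16)·(6/5)²/2 - (-45/16)·(6/5))/5000 = 27/25000 rad
Superposition: θ = Σ θ_i = 28359/3125000 rad ≈ 0.009075 rad

θ(6/5) = 28359/3125000 rad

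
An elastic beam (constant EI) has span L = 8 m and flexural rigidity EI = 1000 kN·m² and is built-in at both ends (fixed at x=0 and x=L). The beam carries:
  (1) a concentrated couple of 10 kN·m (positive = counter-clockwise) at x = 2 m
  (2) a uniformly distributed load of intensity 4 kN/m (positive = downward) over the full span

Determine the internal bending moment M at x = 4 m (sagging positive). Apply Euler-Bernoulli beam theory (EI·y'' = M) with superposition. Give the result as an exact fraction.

Load 1 — applied couple M₀=10 kN·m at a=2 m (b=L-a=6):
  M_1 = R_Ax - M_A - M₀  [x>a] with R_A=45/32, M_A=-15/8 = (45/32)·4 - (-15/8) - 10 = -5/2 kN·m
Load 2 — uniform load w=4 kN/m over full span:
  M_2 = wLx/2 - wL²/12 - wx²/2 = 4·8·4/2 - 4·8²/12 - 4·4²/2 = 32/3 kN·m
Superposition: M = Σ M_i = 49/6 kN·m ≈ 8.166667 kN·m

M(4) = 49/6 kN·m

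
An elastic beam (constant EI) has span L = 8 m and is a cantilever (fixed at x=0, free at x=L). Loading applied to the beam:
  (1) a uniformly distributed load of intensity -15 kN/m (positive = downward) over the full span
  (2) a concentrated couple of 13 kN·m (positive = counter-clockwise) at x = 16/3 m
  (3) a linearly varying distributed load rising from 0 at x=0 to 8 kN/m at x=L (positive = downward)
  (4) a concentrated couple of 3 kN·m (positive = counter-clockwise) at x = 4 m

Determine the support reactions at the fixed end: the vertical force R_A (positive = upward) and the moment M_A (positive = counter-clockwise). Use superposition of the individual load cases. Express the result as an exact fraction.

Load 1 — uniform load w=-15 kN/m over full span:
  R_A = wL = (-15)·8 = -120 kN
  M_A = wL²/2 = (-15)·8²/2 = -480 kN·m
Load 2 — applied couple M₀=13 kN·m at a=16/3 m (b=L-a=8/3):
  R_A = 0 kN
  M_A = -M₀ = -13 kN·m
Load 3 — triangular load w₀=8 kN/m (0→w₀ over full span):
  R_A = w₀L/2 = 8·8/2 = 32 kN
  M_A = w₀L²/3 = 8·8²/3 = 512/3 kN·m
Load 4 — applied couple M₀=3 kN·m at a=4 m (b=L-a=4):
  R_A = 0 kN
  M_A = -M₀ = -3 kN·m
Superposition: R_A = -88 kN, M_A = -976/3 kN·m

R_A = -88 kN, M_A = -976/3 kN·m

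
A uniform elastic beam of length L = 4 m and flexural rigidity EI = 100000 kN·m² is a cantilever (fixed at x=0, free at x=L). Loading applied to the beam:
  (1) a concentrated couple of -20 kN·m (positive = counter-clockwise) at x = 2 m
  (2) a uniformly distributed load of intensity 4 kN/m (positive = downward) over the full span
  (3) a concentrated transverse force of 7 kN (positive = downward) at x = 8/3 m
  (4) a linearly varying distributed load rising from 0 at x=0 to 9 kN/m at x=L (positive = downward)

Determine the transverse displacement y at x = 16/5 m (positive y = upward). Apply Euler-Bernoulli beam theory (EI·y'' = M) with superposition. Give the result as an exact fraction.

Load 1 — applied couple M₀=-20 kN·m at a=2 m (b=L-a=2):
  y_1 = M₀a(2x-a)/(2EI)  [x>a] = (-20)·2·(2·(16/5)-2)/(2·100000) = -11/12500 m
Load 2 — uniform load w=4 kN/m over full span:
  y_2 = -wx²(x²-4Lx+6L²)/(24EI) = -4·(16/5)²·((16/5)²-4·4·(16/5)+6·4²)/(24·100000) = -5504/5859375 m
Load 3 — point force P=7 kN at a=8/3 m (b=L-a=4/3):
  y_3 = -Pa²(3x-a)/(6EI)  [x>a] = -7·(8/3)²·(3·(16/5)-(8/3))/(6·100000) = -728/1265625 m
Load 4 — triangular load w₀=9 kN/m (0→w₀ over full span):
  y_4 = (w₀Lx³/12-w₀L²x²/6-w₀x⁵/(120L))/EI = (9·4·(16/5)³/12-9·4²·(16/5)²/6-9·(16/5)⁵/(120·4))/100000 = -75072/48828125 m
Superposition: y = Σ y_i = -62206003/15820312500 m ≈ -0.003932 m

y(16/5) = -62206003/15820312500 m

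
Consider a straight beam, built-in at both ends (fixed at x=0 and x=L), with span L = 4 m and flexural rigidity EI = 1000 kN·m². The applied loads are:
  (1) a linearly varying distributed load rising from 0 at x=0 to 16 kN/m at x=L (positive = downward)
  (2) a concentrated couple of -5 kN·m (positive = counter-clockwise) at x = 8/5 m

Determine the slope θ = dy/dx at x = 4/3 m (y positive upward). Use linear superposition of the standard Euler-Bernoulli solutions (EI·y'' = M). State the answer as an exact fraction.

θ(4/3) = -1267/303750 rad

Load 1 — triangular load w₀=16 kN/m (0→w₀ over full span):
  θ_1 = -w₀(2x(L-x)(L-2x)(x+2L)+x²(L-x)²)/(120LEI) = -16·(2·(4/3)·(4-(4/3))·(4-2·(4/3))·((4/3)+2·4)+(4/3)²·(4-(4/3))²)/(120·4·1000) = -512/151875 rad
Load 2 — applied couple M₀=-5 kN·m at a=8/5 m (b=L-a=12/5):
  θ_2 = (R_Ax²/2 - M_Ax)/EI  [x≤a] with R_A=-9/5, M_A=-3/5 = ((-9/5)·(4/3)²/2 - (-3/5)·(4/3))/1000 = -1/1250 rad
Superposition: θ = Σ θ_i = -1267/303750 rad ≈ -0.004171 rad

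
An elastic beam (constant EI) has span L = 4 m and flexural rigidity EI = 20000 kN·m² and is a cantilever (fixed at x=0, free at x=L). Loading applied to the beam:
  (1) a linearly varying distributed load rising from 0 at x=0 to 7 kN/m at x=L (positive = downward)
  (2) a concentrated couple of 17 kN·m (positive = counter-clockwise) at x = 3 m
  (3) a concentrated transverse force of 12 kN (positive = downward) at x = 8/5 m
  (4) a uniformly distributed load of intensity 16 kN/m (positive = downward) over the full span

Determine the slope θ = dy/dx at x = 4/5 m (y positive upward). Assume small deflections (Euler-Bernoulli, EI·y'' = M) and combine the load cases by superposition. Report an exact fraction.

θ(4/5) = -49979/9375000 rad

Load 1 — triangular load w₀=7 kN/m (0→w₀ over full span):
  θ_1 = (w₀Lx²/4-w₀L²x/3-w₀x⁴/(24L))/EI = (7·4·(4/5)²/4-7·4²·(4/5)/3-7·(4/5)⁴/(24·4))/20000 = -5957/4687500 rad
Load 2 — applied couple M₀=17 kN·m at a=3 m (b=L-a=1):
  θ_2 = M₀x/EI  [x≤a] = 17·(4/5)/20000 = 17/25000 rad
Load 3 — point force P=12 kN at a=8/5 m (b=L-a=12/5):
  θ_3 = -Px(2a-x)/(2EI)  [x≤a] = -12·(4/5)·(2·(8/5)-(4/5))/(2·20000) = -9/15625 rad
Load 4 — uniform load w=16 kN/m over full span:
  θ_4 = -wx(x²-3Lx+3L²)/(6EI) = -16·(4/5)·((4/5)²-3·4·(4/5)+3·4²)/(6·20000) = -976/234375 rad
Superposition: θ = Σ θ_i = -49979/9375000 rad ≈ -0.005331 rad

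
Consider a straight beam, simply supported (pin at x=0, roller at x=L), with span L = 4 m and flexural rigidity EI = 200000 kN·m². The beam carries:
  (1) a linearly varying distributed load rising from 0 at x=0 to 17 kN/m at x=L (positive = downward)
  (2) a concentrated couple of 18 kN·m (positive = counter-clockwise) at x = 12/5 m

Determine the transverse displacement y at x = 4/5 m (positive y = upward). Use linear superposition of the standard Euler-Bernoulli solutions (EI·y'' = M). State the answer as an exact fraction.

Load 1 — triangular load w₀=17 kN/m (0→w₀ over full span):
  y_1 = -w₀x(7L⁴-10L²x²+3x⁴)/(360LEI) = -17·(4/5)·(7·4⁴-10·4²·(4/5)²+3·(4/5)⁴)/(360·4·200000) = -11696/146484375 m
Load 2 — applied couple M₀=18 kN·m at a=12/5 m (b=L-a=8/5):
  y_2 = (M₀x³/(6L)+C₁x)/EI  [x≤a] with C₁=M₀(3b²-L²)/(6L)=-156/25 = (18·(4/5)³/(6·4)+(-156/25)·(4/5))/200000 = -9/390625 m
Superposition: y = Σ y_i = -15071/146484375 m ≈ -0.000103 m

y(4/5) = -15071/146484375 m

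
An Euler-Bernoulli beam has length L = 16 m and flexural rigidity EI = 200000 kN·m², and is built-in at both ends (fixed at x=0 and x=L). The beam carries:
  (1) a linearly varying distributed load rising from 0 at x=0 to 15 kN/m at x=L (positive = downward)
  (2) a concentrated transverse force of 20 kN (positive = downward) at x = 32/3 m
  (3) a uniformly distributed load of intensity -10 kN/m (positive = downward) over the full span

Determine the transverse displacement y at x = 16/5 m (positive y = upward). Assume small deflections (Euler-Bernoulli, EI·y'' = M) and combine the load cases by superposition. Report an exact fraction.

y(16/5) = 572032/791015625 m

Load 1 — triangular load w₀=15 kN/m (0→w₀ over full span):
  y_1 = -w₀x²(L-x)²(x+2L)/(120LEI) = -15·(16/5)²·(16-(16/5))²·((16/5)+2·16)/(120·16·200000) = -22528/9765625 m
Load 2 — point force P=20 kN at a=32/3 m (b=L-a=16/3):
  y_2 = -Pb²x²(3aL-(3a+b)x)/(6L³EI)  [x≤a] = -20·(16/3)²·(16/5)²·(3·(32/3)·16-(3·(32/3)+(16/3))·(16/5))/(6·16³·200000) = -2944/6328125 m
Load 3 — uniform load w=-10 kN/m over full span:
  y_3 = -wx²(L-x)²/(24EI) = -(-10)·(16/5)²·(16-(16/5))²/(24·200000) = 4096/1171875 m
Superposition: y = Σ y_i = 572032/791015625 m ≈ 0.000723 m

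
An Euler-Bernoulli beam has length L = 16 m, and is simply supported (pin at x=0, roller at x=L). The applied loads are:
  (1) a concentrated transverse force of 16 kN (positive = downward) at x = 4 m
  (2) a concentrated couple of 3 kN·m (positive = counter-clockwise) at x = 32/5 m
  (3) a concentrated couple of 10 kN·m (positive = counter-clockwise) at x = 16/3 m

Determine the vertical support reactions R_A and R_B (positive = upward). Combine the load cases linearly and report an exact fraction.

R_A = 205/16 kN, R_B = 51/16 kN

Load 1 — point force P=16 kN at a=4 m (b=L-a=12):
  R_A = Pb/L = 16·12/16 = 12 kN
  R_B = Pa/L = 16·4/16 = 4 kN
Load 2 — applied couple M₀=3 kN·m at a=32/5 m (b=L-a=48/5):
  R_A = M₀/L = 3/16 kN
  R_B = -M₀/L = -3/16 kN
Load 3 — applied couple M₀=10 kN·m at a=16/3 m (b=L-a=32/3):
  R_A = M₀/L = 10/16 = 5/8 kN
  R_B = -M₀/L = -10/16 = -5/8 kN
Superposition: R_A = 205/16 kN, R_B = 51/16 kN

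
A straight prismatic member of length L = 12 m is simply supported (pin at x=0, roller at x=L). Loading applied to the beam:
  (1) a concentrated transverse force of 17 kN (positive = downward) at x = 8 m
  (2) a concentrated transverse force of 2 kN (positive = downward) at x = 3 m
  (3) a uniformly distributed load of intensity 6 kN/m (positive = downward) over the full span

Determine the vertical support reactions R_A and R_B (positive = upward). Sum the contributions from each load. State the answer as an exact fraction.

R_A = 259/6 kN, R_B = 287/6 kN

Load 1 — point force P=17 kN at a=8 m (b=L-a=4):
  R_A = Pb/L = 17·4/12 = 17/3 kN
  R_B = Pa/L = 17·8/12 = 34/3 kN
Load 2 — point force P=2 kN at a=3 m (b=L-a=9):
  R_A = Pb/L = 2·9/12 = 3/2 kN
  R_B = Pa/L = 2·3/12 = 1/2 kN
Load 3 — uniform load w=6 kN/m over full span:
  R_A = wL/2 = 6·12/2 = 36 kN
  R_B = wL/2 = 6·12/2 = 36 kN
Superposition: R_A = 259/6 kN, R_B = 287/6 kN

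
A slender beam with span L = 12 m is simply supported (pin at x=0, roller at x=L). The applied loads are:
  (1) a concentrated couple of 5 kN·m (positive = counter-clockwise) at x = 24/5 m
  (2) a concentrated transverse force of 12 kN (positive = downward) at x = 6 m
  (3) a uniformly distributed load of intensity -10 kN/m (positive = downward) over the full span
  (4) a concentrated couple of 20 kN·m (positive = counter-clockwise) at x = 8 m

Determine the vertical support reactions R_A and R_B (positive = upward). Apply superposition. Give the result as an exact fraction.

Load 1 — applied couple M₀=5 kN·m at a=24/5 m (b=L-a=36/5):
  R_A = M₀/L = 5/12 kN
  R_B = -M₀/L = -5/12 kN
Load 2 — point force P=12 kN at a=6 m (b=L-a=6):
  R_A = Pb/L = 12·6/12 = 6 kN
  R_B = Pa/L = 12·6/12 = 6 kN
Load 3 — uniform load w=-10 kN/m over full span:
  R_A = wL/2 = (-10)·12/2 = -60 kN
  R_B = wL/2 = (-10)·12/2 = -60 kN
Load 4 — applied couple M₀=20 kN·m at a=8 m (b=L-a=4):
  R_A = M₀/L = 20/12 = 5/3 kN
  R_B = -M₀/L = -20/12 = -5/3 kN
Superposition: R_A = -623/12 kN, R_B = -673/12 kN

R_A = -623/12 kN, R_B = -673/12 kN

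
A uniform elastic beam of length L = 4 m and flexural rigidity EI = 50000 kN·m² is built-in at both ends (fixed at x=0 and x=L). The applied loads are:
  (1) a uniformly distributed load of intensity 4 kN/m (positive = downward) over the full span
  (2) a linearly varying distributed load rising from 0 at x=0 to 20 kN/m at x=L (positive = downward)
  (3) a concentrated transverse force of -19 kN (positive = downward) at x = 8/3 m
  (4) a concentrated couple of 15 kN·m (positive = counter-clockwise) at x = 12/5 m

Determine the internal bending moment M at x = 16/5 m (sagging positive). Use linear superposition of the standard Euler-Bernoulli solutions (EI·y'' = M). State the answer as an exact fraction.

M(16/5) = -173/75 kN·m

Load 1 — uniform load w=4 kN/m over full span:
  M_1 = wLx/2 - wL²/12 - wx²/2 = 4·4·(16/5)/2 - 4·4²/12 - 4·(16/5)²/2 = -16/75 kN·m
Load 2 — triangular load w₀=20 kN/m (0→w₀ over full span):
  M_2 = 3w₀Lx/20 - w₀L²/30 - w₀x³/(6L) = 3·20·4·(16/5)/20 - 20·4²/30 - 20·(16/5)³/(6·4) = 32/75 kN·m
Load 3 — point force P=-19 kN at a=8/3 m (b=L-a=4/3):
  M_3 = Pa²(a+3b)(L-x)/L³ - Pa²b/L²  [x>a] = (-19)·(8/3)²·((8/3)+3·(4/3))·(4-(16/5))/4³ - (-19)·(8/3)²·(4/3)/4² = 0 kN·m
Load 4 — applied couple M₀=15 kN·m at a=12/5 m (b=L-a=8/5):
  M_4 = R_Ax - M_A - M₀  [x>a] with R_A=27/5, M_A=24/5 = (27/5)·(16/5) - (24/5) - 15 = -63/25 kN·m
Superposition: M = Σ M_i = -173/75 kN·m ≈ -2.306667 kN·m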